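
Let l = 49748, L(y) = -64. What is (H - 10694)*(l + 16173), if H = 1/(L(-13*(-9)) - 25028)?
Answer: -17688835659929/25092 ≈ -7.0496e+8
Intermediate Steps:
H = -1/25092 (H = 1/(-64 - 25028) = 1/(-25092) = -1/25092 ≈ -3.9853e-5)
(H - 10694)*(l + 16173) = (-1/25092 - 10694)*(49748 + 16173) = -268333849/25092*65921 = -17688835659929/25092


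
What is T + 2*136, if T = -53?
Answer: 219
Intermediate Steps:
T + 2*136 = -53 + 2*136 = -53 + 272 = 219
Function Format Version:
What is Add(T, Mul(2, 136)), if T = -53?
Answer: 219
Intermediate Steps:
Add(T, Mul(2, 136)) = Add(-53, Mul(2, 136)) = Add(-53, 272) = 219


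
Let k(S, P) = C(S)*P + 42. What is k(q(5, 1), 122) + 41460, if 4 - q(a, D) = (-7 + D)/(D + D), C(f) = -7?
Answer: 40648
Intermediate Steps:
q(a, D) = 4 - (-7 + D)/(2*D) (q(a, D) = 4 - (-7 + D)/(D + D) = 4 - (-7 + D)/(2*D))
k(S, P) = 42 - 7*P (k(S, P) = -7*P + 42 = 42 - 7*P)
k(q(5, 1), 122) + 41460 = (42 - 7*122) + 41460 = (42 - 854) + 41460 = -812 + 41460 = 40648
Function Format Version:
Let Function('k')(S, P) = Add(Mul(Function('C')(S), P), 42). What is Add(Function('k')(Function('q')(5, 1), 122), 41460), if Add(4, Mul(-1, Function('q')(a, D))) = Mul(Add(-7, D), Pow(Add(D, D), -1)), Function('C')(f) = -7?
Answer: 40648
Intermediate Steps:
Function('q')(a, D) = Add(4, Mul(Rational(-1, 2), Pow(D, -1), Add(-7, D))) (Function('q')(a, D) = Add(4, Mul(-1, Mul(Add(-7, D), Pow(Add(D, D), -1)))) = Add(4, Mul(-1, Mul(Add(-7, D), Pow(Mul(2, D), -1)))) = Add(4, Mul(-1, Mul(Add(-7, D), Mul(Rational(1, 2), Pow(D, -1))))) = Add(4, Mul(-1, Mul(Rational(1, 2), Pow(D, -1), Add(-7, D)))) = Add(4, Mul(Rational(-1, 2), Pow(D, -1), Add(-7, D))))
Function('k')(S, P) = Add(42, Mul(-7, P)) (Function('k')(S, P) = Add(Mul(-7, P), 42) = Add(42, Mul(-7, P)))
Add(Function('k')(Function('q')(5, 1), 122), 41460) = Add(Add(42, Mul(-7, 122)), 41460) = Add(Add(42, -854), 41460) = Add(-812, 41460) = 40648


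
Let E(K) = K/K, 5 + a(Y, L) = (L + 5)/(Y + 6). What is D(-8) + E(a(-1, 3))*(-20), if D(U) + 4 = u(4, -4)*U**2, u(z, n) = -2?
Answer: -152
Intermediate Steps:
a(Y, L) = -5 + (5 + L)/(6 + Y) (a(Y, L) = -5 + (L + 5)/(Y + 6) = -5 + (5 + L)/(6 + Y))
D(U) = -4 - 2*U**2
E(K) = 1
D(-8) + E(a(-1, 3))*(-20) = (-4 - 2*(-8)**2) + 1*(-20) = (-4 - 2*64) - 20 = (-4 - 128) - 20 = -132 - 20 = -152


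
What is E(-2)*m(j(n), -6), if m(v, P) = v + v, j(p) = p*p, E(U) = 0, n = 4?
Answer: 0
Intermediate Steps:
j(p) = p²
m(v, P) = 2*v
E(-2)*m(j(n), -6) = 0*(2*4²) = 0*(2*16) = 0*32 = 0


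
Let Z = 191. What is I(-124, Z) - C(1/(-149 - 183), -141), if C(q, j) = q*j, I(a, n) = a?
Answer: -41309/332 ≈ -124.42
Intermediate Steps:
C(q, j) = j*q
I(-124, Z) - C(1/(-149 - 183), -141) = -124 - (-141)/(-149 - 183) = -124 - (-141)/(-332) = -124 - (-141)*(-1)/332 = -124 - 1*141/332 = -124 - 141/332 = -41309/332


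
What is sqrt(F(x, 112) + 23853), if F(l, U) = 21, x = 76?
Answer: sqrt(23874) ≈ 154.51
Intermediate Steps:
sqrt(F(x, 112) + 23853) = sqrt(21 + 23853) = sqrt(23874)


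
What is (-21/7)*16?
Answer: -48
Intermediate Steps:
(-21/7)*16 = ((1/7)*(-21))*16 = -3*16 = -48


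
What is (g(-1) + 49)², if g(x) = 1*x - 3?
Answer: 2025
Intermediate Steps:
g(x) = -3 + x (g(x) = x - 3 = -3 + x)
(g(-1) + 49)² = ((-3 - 1) + 49)² = (-4 + 49)² = 45² = 2025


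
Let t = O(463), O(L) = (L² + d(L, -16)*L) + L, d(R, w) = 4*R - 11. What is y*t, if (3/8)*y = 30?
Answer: 85377200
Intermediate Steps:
d(R, w) = -11 + 4*R
y = 80 (y = (8/3)*30 = 80)
O(L) = L + L² + L*(-11 + 4*L) (O(L) = (L² + (-11 + 4*L)*L) + L = (L² + L*(-11 + 4*L)) + L = L + L² + L*(-11 + 4*L))
t = 1067215 (t = 5*463*(-2 + 463) = 5*463*461 = 1067215)
y*t = 80*1067215 = 85377200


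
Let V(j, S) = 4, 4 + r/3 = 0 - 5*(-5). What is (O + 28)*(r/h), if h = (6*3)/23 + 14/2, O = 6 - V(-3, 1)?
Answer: 43470/179 ≈ 242.85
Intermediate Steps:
r = 63 (r = -12 + 3*(0 - 5*(-5)) = -12 + 3*(0 + 25) = -12 + 3*25 = -12 + 75 = 63)
O = 2 (O = 6 - 1*4 = 6 - 4 = 2)
h = 179/23 (h = 18*(1/23) + 14*(½) = 18/23 + 7 = 179/23 ≈ 7.7826)
(O + 28)*(r/h) = (2 + 28)*(63/(179/23)) = 30*(63*(23/179)) = 30*(1449/179) = 43470/179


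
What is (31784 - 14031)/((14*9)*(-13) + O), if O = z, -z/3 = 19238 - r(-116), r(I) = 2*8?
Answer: -17753/59304 ≈ -0.29936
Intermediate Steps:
r(I) = 16
z = -57666 (z = -3*(19238 - 1*16) = -3*(19238 - 16) = -3*19222 = -57666)
O = -57666
(31784 - 14031)/((14*9)*(-13) + O) = (31784 - 14031)/((14*9)*(-13) - 57666) = 17753/(126*(-13) - 57666) = 17753/(-1638 - 57666) = 17753/(-59304) = 17753*(-1/59304) = -17753/59304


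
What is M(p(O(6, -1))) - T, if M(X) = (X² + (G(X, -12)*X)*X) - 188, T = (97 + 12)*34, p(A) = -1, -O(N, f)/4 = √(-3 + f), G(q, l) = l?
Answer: -3905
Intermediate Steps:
O(N, f) = -4*√(-3 + f)
T = 3706 (T = 109*34 = 3706)
M(X) = -188 - 11*X² (M(X) = (X² + (-12*X)*X) - 188 = (X² - 12*X²) - 188 = -11*X² - 188 = -188 - 11*X²)
M(p(O(6, -1))) - T = (-188 - 11*(-1)²) - 1*3706 = (-188 - 11*1) - 3706 = (-188 - 11) - 3706 = -199 - 3706 = -3905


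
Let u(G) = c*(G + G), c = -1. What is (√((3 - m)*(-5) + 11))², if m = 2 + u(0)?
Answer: 6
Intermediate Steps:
u(G) = -2*G (u(G) = -(G + G) = -2*G)
m = 2 (m = 2 - 2*0 = 2 + 0 = 2)
(√((3 - m)*(-5) + 11))² = (√((3 - 1*2)*(-5) + 11))² = (√((3 - 2)*(-5) + 11))² = (√(1*(-5) + 11))² = (√(-5 + 11))² = (√6)² = 6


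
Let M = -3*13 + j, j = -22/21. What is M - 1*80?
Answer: -2521/21 ≈ -120.05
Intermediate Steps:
j = -22/21 (j = -22*1/21 = -22/21 ≈ -1.0476)
M = -841/21 (M = -3*13 - 22/21 = -39 - 22/21 = -841/21 ≈ -40.048)
M - 1*80 = -841/21 - 1*80 = -841/21 - 80 = -2521/21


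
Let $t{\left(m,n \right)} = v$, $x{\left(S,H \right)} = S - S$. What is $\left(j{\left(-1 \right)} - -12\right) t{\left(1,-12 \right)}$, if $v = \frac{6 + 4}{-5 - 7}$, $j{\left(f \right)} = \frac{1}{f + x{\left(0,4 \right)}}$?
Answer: $- \frac{55}{6} \approx -9.1667$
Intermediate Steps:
$x{\left(S,H \right)} = 0$
$j{\left(f \right)} = \frac{1}{f}$ ($j{\left(f \right)} = \frac{1}{f + 0} = \frac{1}{f}$)
$v = - \frac{5}{6}$ ($v = \frac{10}{-12} = 10 \left(- \frac{1}{12}\right) = - \frac{5}{6} \approx -0.83333$)
$t{\left(m,n \right)} = - \frac{5}{6}$
$\left(j{\left(-1 \right)} - -12\right) t{\left(1,-12 \right)} = \left(\frac{1}{-1} - -12\right) \left(- \frac{5}{6}\right) = \left(-1 + 12\right) \left(- \frac{5}{6}\right) = 11 \left(- \frac{5}{6}\right) = - \frac{55}{6}$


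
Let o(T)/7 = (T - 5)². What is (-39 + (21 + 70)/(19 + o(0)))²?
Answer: 55875625/37636 ≈ 1484.6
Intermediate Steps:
o(T) = 7*(-5 + T)² (o(T) = 7*(T - 5)² = 7*(-5 + T)²)
(-39 + (21 + 70)/(19 + o(0)))² = (-39 + (21 + 70)/(19 + 7*(-5 + 0)²))² = (-39 + 91/(19 + 7*(-5)²))² = (-39 + 91/(19 + 7*25))² = (-39 + 91/(19 + 175))² = (-39 + 91/194)² = (-7475/194)² = 55875625/37636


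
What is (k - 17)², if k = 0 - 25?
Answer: 1764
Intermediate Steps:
k = -25
(k - 17)² = (-25 - 17)² = (-42)² = 1764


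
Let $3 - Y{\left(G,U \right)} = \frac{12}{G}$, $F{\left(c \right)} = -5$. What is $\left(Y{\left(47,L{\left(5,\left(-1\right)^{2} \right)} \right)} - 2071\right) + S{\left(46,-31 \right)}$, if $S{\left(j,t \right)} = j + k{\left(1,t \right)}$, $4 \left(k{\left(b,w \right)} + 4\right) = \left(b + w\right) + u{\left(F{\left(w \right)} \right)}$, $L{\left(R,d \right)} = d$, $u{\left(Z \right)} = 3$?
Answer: $- \frac{382205}{188} \approx -2033.0$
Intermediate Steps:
$Y{\left(G,U \right)} = 3 - \frac{12}{G}$
$k{\left(b,w \right)} = - \frac{13}{4} + \frac{b}{4} + \frac{w}{4}$ ($k{\left(b,w \right)} = -4 + \frac{\left(b + w\right) + 3}{4} = -4 + \frac{3 + b + w}{4} = -4 + \left(\frac{3}{4} + \frac{b}{4} + \frac{w}{4}\right) = - \frac{13}{4} + \frac{b}{4} + \frac{w}{4}$)
$S{\left(j,t \right)} = -3 + j + \frac{t}{4}$ ($S{\left(j,t \right)} = j + \left(- \frac{13}{4} + \frac{1}{4} \cdot 1 + \frac{t}{4}\right) = j + \left(- \frac{13}{4} + \frac{1}{4} + \frac{t}{4}\right) = j + \left(-3 + \frac{t}{4}\right) = -3 + j + \frac{t}{4}$)
$\left(Y{\left(47,L{\left(5,\left(-1\right)^{2} \right)} \right)} - 2071\right) + S{\left(46,-31 \right)} = \left(\left(3 - \frac{12}{47}\right) - 2071\right) + \left(-3 + 46 + \frac{1}{4} \left(-31\right)\right) = \left(\left(3 - \frac{12}{47}\right) - 2071\right) - - \frac{141}{4} = \left(\left(3 - \frac{12}{47}\right) - 2071\right) + \frac{141}{4} = \left(\frac{129}{47} - 2071\right) + \frac{141}{4} = - \frac{97208}{47} + \frac{141}{4} = - \frac{382205}{188}$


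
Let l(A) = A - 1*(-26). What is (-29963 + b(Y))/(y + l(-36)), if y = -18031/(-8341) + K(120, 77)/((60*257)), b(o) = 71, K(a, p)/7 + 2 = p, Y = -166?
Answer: 13490020464/3521983 ≈ 3830.2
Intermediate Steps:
K(a, p) = -14 + 7*p
l(A) = 26 + A (l(A) = A + 26 = 26 + A)
y = 990937/451292 (y = -18031/(-8341) + (-14 + 7*77)/((60*257)) = -18031*(-1/8341) + (-14 + 539)/15420 = 949/439 + 525*(1/15420) = 949/439 + 35/1028 = 990937/451292 ≈ 2.1958)
(-29963 + b(Y))/(y + l(-36)) = (-29963 + 71)/(990937/451292 + (26 - 36)) = -29892/(990937/451292 - 10) = -29892/(-3521983/451292) = -29892*(-451292/3521983) = 13490020464/3521983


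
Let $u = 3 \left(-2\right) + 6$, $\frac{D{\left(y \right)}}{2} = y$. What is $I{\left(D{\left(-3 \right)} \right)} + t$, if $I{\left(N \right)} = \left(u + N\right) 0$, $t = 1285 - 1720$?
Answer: $-435$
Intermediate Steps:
$t = -435$
$D{\left(y \right)} = 2 y$
$u = 0$ ($u = -6 + 6 = 0$)
$I{\left(N \right)} = 0$ ($I{\left(N \right)} = \left(0 + N\right) 0 = N 0 = 0$)
$I{\left(D{\left(-3 \right)} \right)} + t = 0 - 435 = -435$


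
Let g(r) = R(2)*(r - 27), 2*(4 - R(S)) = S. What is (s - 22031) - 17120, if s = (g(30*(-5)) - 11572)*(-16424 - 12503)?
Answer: 350064330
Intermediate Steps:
R(S) = 4 - S/2
g(r) = -81 + 3*r (g(r) = (4 - ½*2)*(r - 27) = (4 - 1)*(-27 + r) = 3*(-27 + r) = -81 + 3*r)
s = 350103481 (s = ((-81 + 3*(30*(-5))) - 11572)*(-16424 - 12503) = ((-81 + 3*(-150)) - 11572)*(-28927) = ((-81 - 450) - 11572)*(-28927) = (-531 - 11572)*(-28927) = -12103*(-28927) = 350103481)
(s - 22031) - 17120 = (350103481 - 22031) - 17120 = 350081450 - 17120 = 350064330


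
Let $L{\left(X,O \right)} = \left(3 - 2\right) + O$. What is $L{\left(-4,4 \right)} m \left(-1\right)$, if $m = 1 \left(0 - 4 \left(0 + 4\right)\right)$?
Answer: $80$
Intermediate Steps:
$L{\left(X,O \right)} = 1 + O$
$m = -16$ ($m = 1 \left(0 - 16\right) = 1 \left(-16\right) = -16$)
$L{\left(-4,4 \right)} m \left(-1\right) = \left(1 + 4\right) \left(-16\right) \left(-1\right) = 5 \left(-16\right) \left(-1\right) = \left(-80\right) \left(-1\right) = 80$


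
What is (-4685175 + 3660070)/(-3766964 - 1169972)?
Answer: 1025105/4936936 ≈ 0.20764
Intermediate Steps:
(-4685175 + 3660070)/(-3766964 - 1169972) = -1025105/(-4936936) = -1025105*(-1/4936936) = 1025105/4936936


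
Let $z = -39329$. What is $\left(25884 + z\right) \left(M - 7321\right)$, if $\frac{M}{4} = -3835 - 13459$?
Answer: $1028502165$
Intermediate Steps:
$M = -69176$ ($M = 4 \left(-3835 - 13459\right) = 4 \left(-17294\right) = -69176$)
$\left(25884 + z\right) \left(M - 7321\right) = \left(25884 - 39329\right) \left(-69176 - 7321\right) = \left(-13445\right) \left(-76497\right) = 1028502165$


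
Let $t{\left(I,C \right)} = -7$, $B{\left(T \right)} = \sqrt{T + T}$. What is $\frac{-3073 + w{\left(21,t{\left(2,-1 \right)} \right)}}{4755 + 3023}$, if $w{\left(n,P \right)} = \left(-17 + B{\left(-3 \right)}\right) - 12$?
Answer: $- \frac{1551}{3889} + \frac{i \sqrt{6}}{7778} \approx -0.39882 + 0.00031493 i$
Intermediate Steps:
$B{\left(T \right)} = \sqrt{2} \sqrt{T}$ ($B{\left(T \right)} = \sqrt{2 T} = \sqrt{2} \sqrt{T}$)
$w{\left(n,P \right)} = -29 + i \sqrt{6}$ ($w{\left(n,P \right)} = \left(-17 + \sqrt{2} \sqrt{-3}\right) - 12 = \left(-17 + \sqrt{2} i \sqrt{3}\right) - 12 = \left(-17 + i \sqrt{6}\right) - 12 = -29 + i \sqrt{6}$)
$\frac{-3073 + w{\left(21,t{\left(2,-1 \right)} \right)}}{4755 + 3023} = \frac{-3073 - \left(29 - i \sqrt{6}\right)}{4755 + 3023} = \frac{-3102 + i \sqrt{6}}{7778} = \left(-3102 + i \sqrt{6}\right) \frac{1}{7778} = - \frac{1551}{3889} + \frac{i \sqrt{6}}{7778}$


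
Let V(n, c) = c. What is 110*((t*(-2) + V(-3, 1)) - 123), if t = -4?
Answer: -12540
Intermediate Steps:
110*((t*(-2) + V(-3, 1)) - 123) = 110*((-4*(-2) + 1) - 123) = 110*((8 + 1) - 123) = 110*(9 - 123) = 110*(-114) = -12540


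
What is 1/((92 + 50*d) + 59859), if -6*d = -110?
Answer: 3/182603 ≈ 1.6429e-5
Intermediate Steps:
d = 55/3 (d = -⅙*(-110) = 55/3 ≈ 18.333)
1/((92 + 50*d) + 59859) = 1/((92 + 50*(55/3)) + 59859) = 1/((92 + 2750/3) + 59859) = 1/(3026/3 + 59859) = 1/(182603/3) = 3/182603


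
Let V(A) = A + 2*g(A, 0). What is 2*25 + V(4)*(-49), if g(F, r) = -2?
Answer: 50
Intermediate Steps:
V(A) = -4 + A (V(A) = A + 2*(-2) = A - 4 = -4 + A)
2*25 + V(4)*(-49) = 2*25 + (-4 + 4)*(-49) = 50 + 0*(-49) = 50 + 0 = 50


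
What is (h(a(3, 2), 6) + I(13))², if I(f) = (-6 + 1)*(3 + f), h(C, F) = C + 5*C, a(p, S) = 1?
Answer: 5476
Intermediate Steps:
h(C, F) = 6*C
I(f) = -15 - 5*f (I(f) = -5*(3 + f) = -15 - 5*f)
(h(a(3, 2), 6) + I(13))² = (6*1 + (-15 - 5*13))² = (6 + (-15 - 65))² = (6 - 80)² = (-74)² = 5476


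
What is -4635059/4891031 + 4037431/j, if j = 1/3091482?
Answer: 61048113911069631943/4891031 ≈ 1.2482e+13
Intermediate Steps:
j = 1/3091482 ≈ 3.2347e-7
-4635059/4891031 + 4037431/j = -4635059/4891031 + 4037431/(1/3091482) = -4635059*1/4891031 + 4037431*3091482 = -4635059/4891031 + 12481645262742 = 61048113911069631943/4891031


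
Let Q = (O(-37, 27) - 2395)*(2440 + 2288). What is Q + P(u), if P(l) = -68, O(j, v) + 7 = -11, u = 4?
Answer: -11408732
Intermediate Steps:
O(j, v) = -18 (O(j, v) = -7 - 11 = -18)
Q = -11408664 (Q = (-18 - 2395)*(2440 + 2288) = -2413*4728 = -11408664)
Q + P(u) = -11408664 - 68 = -11408732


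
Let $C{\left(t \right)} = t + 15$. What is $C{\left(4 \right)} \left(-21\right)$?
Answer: $-399$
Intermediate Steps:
$C{\left(t \right)} = 15 + t$
$C{\left(4 \right)} \left(-21\right) = \left(15 + 4\right) \left(-21\right) = 19 \left(-21\right) = -399$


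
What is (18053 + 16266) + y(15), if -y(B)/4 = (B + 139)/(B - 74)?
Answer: 2025437/59 ≈ 34329.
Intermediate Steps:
y(B) = -4*(139 + B)/(-74 + B) (y(B) = -4*(B + 139)/(B - 74) = -4*(139 + B)/(-74 + B))
(18053 + 16266) + y(15) = (18053 + 16266) + 4*(-139 - 1*15)/(-74 + 15) = 34319 + 4*(-139 - 15)/(-59) = 34319 + 4*(-1/59)*(-154) = 34319 + 616/59 = 2025437/59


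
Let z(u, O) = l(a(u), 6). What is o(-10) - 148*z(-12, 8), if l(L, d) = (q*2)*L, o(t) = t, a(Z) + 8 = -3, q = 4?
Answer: 13014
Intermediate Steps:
a(Z) = -11 (a(Z) = -8 - 3 = -11)
l(L, d) = 8*L (l(L, d) = (4*2)*L = 8*L)
z(u, O) = -88 (z(u, O) = 8*(-11) = -88)
o(-10) - 148*z(-12, 8) = -10 - 148*(-88) = -10 + 13024 = 13014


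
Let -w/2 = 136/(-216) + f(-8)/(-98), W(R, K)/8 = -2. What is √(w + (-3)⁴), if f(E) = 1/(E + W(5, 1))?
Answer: √5223738/252 ≈ 9.0696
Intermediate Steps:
W(R, K) = -16 (W(R, K) = 8*(-2) = -16)
f(E) = 1/(-16 + E) (f(E) = 1/(E - 16) = 1/(-16 + E))
w = 13319/10584 (w = -2*(136/(-216) + 1/(-16 - 8*(-98))) = -2*(136*(-1/216) - 1/98/(-24)) = -2*(-17/27 - 1/24*(-1/98)) = -2*(-17/27 + 1/2352) = -2*(-13319/21168) = 13319/10584 ≈ 1.2584)
√(w + (-3)⁴) = √(13319/10584 + (-3)⁴) = √(13319/10584 + 81) = √(870623/10584) = √5223738/252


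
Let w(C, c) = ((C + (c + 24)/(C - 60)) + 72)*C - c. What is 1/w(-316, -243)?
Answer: 94/7253317 ≈ 1.2960e-5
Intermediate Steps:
w(C, c) = -c + C*(72 + C + (24 + c)/(-60 + C)) (w(C, c) = ((C + (24 + c)/(-60 + C)) + 72)*C - c = (72 + C + (24 + c)/(-60 + C))*C - c = C*(72 + C + (24 + c)/(-60 + C)) - c = -c + C*(72 + C + (24 + c)/(-60 + C)))
1/w(-316, -243) = 1/(((-316)³ - 4296*(-316) + 12*(-316)² + 60*(-243))/(-60 - 316)) = 1/((-31554496 + 1357536 + 12*99856 - 14580)/(-376)) = 1/(-(-31554496 + 1357536 + 1198272 - 14580)/376) = 1/(-1/376*(-29013268)) = 1/(7253317/94) = 94/7253317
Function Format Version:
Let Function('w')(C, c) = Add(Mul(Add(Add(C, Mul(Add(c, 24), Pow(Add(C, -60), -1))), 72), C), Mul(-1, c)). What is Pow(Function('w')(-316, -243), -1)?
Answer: Rational(94, 7253317) ≈ 1.2960e-5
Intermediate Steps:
Function('w')(C, c) = Add(Mul(-1, c), Mul(C, Add(72, C, Mul(Pow(Add(-60, C), -1), Add(24, c))))) (Function('w')(C, c) = Add(Mul(Add(Add(C, Mul(Add(24, c), Pow(Add(-60, C), -1))), 72), C), Mul(-1, c)) = Add(Mul(Add(Add(C, Mul(Pow(Add(-60, C), -1), Add(24, c))), 72), C), Mul(-1, c)) = Add(Mul(Add(72, C, Mul(Pow(Add(-60, C), -1), Add(24, c))), C), Mul(-1, c)) = Add(Mul(C, Add(72, C, Mul(Pow(Add(-60, C), -1), Add(24, c)))), Mul(-1, c)) = Add(Mul(-1, c), Mul(C, Add(72, C, Mul(Pow(Add(-60, C), -1), Add(24, c))))))
Pow(Function('w')(-316, -243), -1) = Pow(Mul(Pow(Add(-60, -316), -1), Add(Pow(-316, 3), Mul(-4296, -316), Mul(12, Pow(-316, 2)), Mul(60, -243))), -1) = Pow(Mul(Pow(-376, -1), Add(-31554496, 1357536, Mul(12, 99856), -14580)), -1) = Pow(Mul(Rational(-1, 376), Add(-31554496, 1357536, 1198272, -14580)), -1) = Pow(Mul(Rational(-1, 376), -29013268), -1) = Pow(Rational(7253317, 94), -1) = Rational(94, 7253317)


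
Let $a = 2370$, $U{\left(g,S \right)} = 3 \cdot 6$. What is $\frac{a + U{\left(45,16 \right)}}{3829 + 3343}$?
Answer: $\frac{597}{1793} \approx 0.33296$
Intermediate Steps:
$U{\left(g,S \right)} = 18$
$\frac{a + U{\left(45,16 \right)}}{3829 + 3343} = \frac{2370 + 18}{3829 + 3343} = \frac{2388}{7172} = 2388 \cdot \frac{1}{7172} = \frac{597}{1793}$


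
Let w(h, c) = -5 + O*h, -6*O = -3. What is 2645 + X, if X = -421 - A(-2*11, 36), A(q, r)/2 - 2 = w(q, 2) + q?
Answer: 2296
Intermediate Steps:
O = 1/2 (O = -1/6*(-3) = 1/2 ≈ 0.50000)
w(h, c) = -5 + h/2
A(q, r) = -6 + 3*q (A(q, r) = 4 + 2*((-5 + q/2) + q) = 4 + 2*(-5 + 3*q/2) = 4 + (-10 + 3*q) = -6 + 3*q)
X = -349 (X = -421 - (-6 + 3*(-2*11)) = -421 - (-6 + 3*(-22)) = -421 - (-6 - 66) = -421 - 1*(-72) = -421 + 72 = -349)
2645 + X = 2645 - 349 = 2296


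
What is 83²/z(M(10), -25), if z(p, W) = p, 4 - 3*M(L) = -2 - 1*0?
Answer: 6889/2 ≈ 3444.5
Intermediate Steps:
M(L) = 2 (M(L) = 4/3 - (-2 - 1*0)/3 = 4/3 - (-2 + 0)/3 = 4/3 - ⅓*(-2) = 4/3 + ⅔ = 2)
83²/z(M(10), -25) = 83²/2 = 6889*(½) = 6889/2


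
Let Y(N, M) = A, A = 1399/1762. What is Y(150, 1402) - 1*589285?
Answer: -1038318771/1762 ≈ -5.8928e+5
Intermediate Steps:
A = 1399/1762 (A = 1399*(1/1762) = 1399/1762 ≈ 0.79398)
Y(N, M) = 1399/1762
Y(150, 1402) - 1*589285 = 1399/1762 - 1*589285 = 1399/1762 - 589285 = -1038318771/1762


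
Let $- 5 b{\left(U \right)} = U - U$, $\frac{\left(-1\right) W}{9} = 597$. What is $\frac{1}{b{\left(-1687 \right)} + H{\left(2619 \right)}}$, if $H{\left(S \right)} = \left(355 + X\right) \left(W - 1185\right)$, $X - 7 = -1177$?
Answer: $\frac{1}{5344770} \approx 1.871 \cdot 10^{-7}$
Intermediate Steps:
$W = -5373$ ($W = \left(-9\right) 597 = -5373$)
$X = -1170$ ($X = 7 - 1177 = -1170$)
$b{\left(U \right)} = 0$ ($b{\left(U \right)} = - \frac{U - U}{5} = \left(- \frac{1}{5}\right) 0 = 0$)
$H{\left(S \right)} = 5344770$ ($H{\left(S \right)} = \left(355 - 1170\right) \left(-5373 - 1185\right) = \left(-815\right) \left(-6558\right) = 5344770$)
$\frac{1}{b{\left(-1687 \right)} + H{\left(2619 \right)}} = \frac{1}{0 + 5344770} = \frac{1}{5344770}$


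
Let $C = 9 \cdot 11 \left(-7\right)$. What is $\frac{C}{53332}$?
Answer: $- \frac{693}{53332} \approx -0.012994$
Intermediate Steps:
$C = -693$ ($C = 99 \left(-7\right) = -693$)
$\frac{C}{53332} = - \frac{693}{53332}$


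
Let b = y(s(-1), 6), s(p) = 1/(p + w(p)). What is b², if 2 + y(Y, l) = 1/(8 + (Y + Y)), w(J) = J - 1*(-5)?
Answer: 2401/676 ≈ 3.5518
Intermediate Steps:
w(J) = 5 + J (w(J) = J + 5 = 5 + J)
s(p) = 1/(5 + 2*p) (s(p) = 1/(p + (5 + p)) = 1/(5 + 2*p))
y(Y, l) = -2 + 1/(8 + 2*Y) (y(Y, l) = -2 + 1/(8 + (Y + Y)) = -2 + 1/(8 + 2*Y))
b = -49/26 (b = (-15 - 4/(5 + 2*(-1)))/(2*(4 + 1/(5 + 2*(-1)))) = (-15 - 4/(5 - 2))/(2*(4 + 1/(5 - 2))) = (-15 - 4/3)/(2*(4 + 1/3)) = (-15 - 4*⅓)/(2*(4 + ⅓)) = (-15 - 4/3)/(2*(13/3)) = (½)*(3/13)*(-49/3) = -49/26 ≈ -1.8846)
b² = (-49/26)² = 2401/676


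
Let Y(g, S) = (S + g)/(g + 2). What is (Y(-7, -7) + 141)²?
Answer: 516961/25 ≈ 20678.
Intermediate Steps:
Y(g, S) = (S + g)/(2 + g)
(Y(-7, -7) + 141)² = ((-7 - 7)/(2 - 7) + 141)² = (-14/(-5) + 141)² = (-⅕*(-14) + 141)² = (14/5 + 141)² = (719/5)² = 516961/25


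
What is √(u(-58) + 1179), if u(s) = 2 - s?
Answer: √1239 ≈ 35.199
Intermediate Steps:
√(u(-58) + 1179) = √((2 - 1*(-58)) + 1179) = √((2 + 58) + 1179) = √(60 + 1179) = √1239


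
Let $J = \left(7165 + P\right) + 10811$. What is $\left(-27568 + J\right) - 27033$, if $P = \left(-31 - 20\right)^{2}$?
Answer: $-34024$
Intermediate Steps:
$P = 2601$ ($P = \left(-51\right)^{2} = 2601$)
$J = 20577$ ($J = \left(7165 + 2601\right) + 10811 = 9766 + 10811 = 20577$)
$\left(-27568 + J\right) - 27033 = \left(-27568 + 20577\right) - 27033 = -6991 - 27033 = -34024$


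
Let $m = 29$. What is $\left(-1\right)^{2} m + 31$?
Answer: $60$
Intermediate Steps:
$\left(-1\right)^{2} m + 31 = \left(-1\right)^{2} \cdot 29 + 31 = 1 \cdot 29 + 31 = 29 + 31 = 60$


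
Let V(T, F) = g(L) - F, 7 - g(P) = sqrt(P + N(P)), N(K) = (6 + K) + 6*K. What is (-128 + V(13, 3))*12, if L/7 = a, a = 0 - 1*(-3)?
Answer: -1488 - 12*sqrt(174) ≈ -1646.3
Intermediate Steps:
a = 3 (a = 0 + 3 = 3)
L = 21 (L = 7*3 = 21)
N(K) = 6 + 7*K
g(P) = 7 - sqrt(6 + 8*P) (g(P) = 7 - sqrt(P + (6 + 7*P)) = 7 - sqrt(6 + 8*P))
V(T, F) = 7 - F - sqrt(174) (V(T, F) = (7 - sqrt(6 + 8*21)) - F = (7 - sqrt(6 + 168)) - F = (7 - sqrt(174)) - F = 7 - F - sqrt(174))
(-128 + V(13, 3))*12 = (-128 + (7 - 1*3 - sqrt(174)))*12 = (-128 + (7 - 3 - sqrt(174)))*12 = (-128 + (4 - sqrt(174)))*12 = (-124 - sqrt(174))*12 = -1488 - 12*sqrt(174)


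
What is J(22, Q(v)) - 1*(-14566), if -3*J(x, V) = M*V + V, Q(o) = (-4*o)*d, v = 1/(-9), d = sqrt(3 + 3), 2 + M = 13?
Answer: 14566 - 16*sqrt(6)/9 ≈ 14562.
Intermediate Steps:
M = 11 (M = -2 + 13 = 11)
d = sqrt(6) ≈ 2.4495
v = -1/9 ≈ -0.11111
Q(o) = -4*o*sqrt(6) (Q(o) = (-4*o)*sqrt(6) = -4*o*sqrt(6))
J(x, V) = -4*V (J(x, V) = -(11*V + V)/3 = -4*V)
J(22, Q(v)) - 1*(-14566) = -(-16)*(-1)*sqrt(6)/9 - 1*(-14566) = -16*sqrt(6)/9 + 14566 = 14566 - 16*sqrt(6)/9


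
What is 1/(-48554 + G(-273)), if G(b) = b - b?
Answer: -1/48554 ≈ -2.0596e-5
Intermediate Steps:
G(b) = 0
1/(-48554 + G(-273)) = 1/(-48554 + 0) = 1/(-48554) = -1/48554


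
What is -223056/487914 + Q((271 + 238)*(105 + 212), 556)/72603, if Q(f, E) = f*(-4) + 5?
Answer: -55182940961/5904003357 ≈ -9.3467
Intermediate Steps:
Q(f, E) = 5 - 4*f (Q(f, E) = -4*f + 5 = 5 - 4*f)
-223056/487914 + Q((271 + 238)*(105 + 212), 556)/72603 = -223056/487914 + (5 - 4*(271 + 238)*(105 + 212))/72603 = -223056*1/487914 + (5 - 2036*317)*(1/72603) = -37176/81319 + (5 - 4*161353)*(1/72603) = -37176/81319 + (5 - 645412)*(1/72603) = -37176/81319 - 645407*1/72603 = -37176/81319 - 645407/72603 = -55182940961/5904003357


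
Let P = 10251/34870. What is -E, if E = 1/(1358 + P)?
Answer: -34870/47363711 ≈ -0.00073622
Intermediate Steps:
P = 10251/34870 (P = 10251*(1/34870) = 10251/34870 ≈ 0.29398)
E = 34870/47363711 (E = 1/(1358 + 10251/34870) = 1/(47363711/34870) = 34870/47363711 ≈ 0.00073622)
-E = -1*34870/47363711 = -34870/47363711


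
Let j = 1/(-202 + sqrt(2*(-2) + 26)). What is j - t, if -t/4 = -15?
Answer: -1223561/20391 - sqrt(22)/40782 ≈ -60.005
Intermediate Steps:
t = 60 (t = -4*(-15) = 60)
j = 1/(-202 + sqrt(22)) (j = 1/(-202 + sqrt(-4 + 26)) = 1/(-202 + sqrt(22)) ≈ -0.0050682)
j - t = (-101/20391 - sqrt(22)/40782) - 1*60 = (-101/20391 - sqrt(22)/40782) - 60 = -1223561/20391 - sqrt(22)/40782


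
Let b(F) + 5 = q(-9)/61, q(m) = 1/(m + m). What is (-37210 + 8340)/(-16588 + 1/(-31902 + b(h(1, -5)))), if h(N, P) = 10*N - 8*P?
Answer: 505714158845/290571059327 ≈ 1.7404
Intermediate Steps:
q(m) = 1/(2*m)
h(N, P) = -8*P + 10*N
b(F) = -5491/1098 (b(F) = -5 + ((1/2)/(-9))/61 = -5 + ((1/2)*(-1/9))*(1/61) = -5 - 1/18*1/61 = -5 - 1/1098 = -5491/1098)
(-37210 + 8340)/(-16588 + 1/(-31902 + b(h(1, -5)))) = (-37210 + 8340)/(-16588 + 1/(-31902 - 5491/1098)) = -28870/(-16588 + 1/(-35033887/1098)) = -28870/(-16588 - 1098/35033887) = -28870/(-581142118654/35033887) = -28870*(-35033887/581142118654) = 505714158845/290571059327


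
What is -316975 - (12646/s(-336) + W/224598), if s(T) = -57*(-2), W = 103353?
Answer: -1353122411375/4267362 ≈ -3.1709e+5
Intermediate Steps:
s(T) = 114
-316975 - (12646/s(-336) + W/224598) = -316975 - (12646/114 + 103353/224598) = -316975 - (12646*(1/114) + 103353*(1/224598)) = -316975 - (6323/57 + 34451/74866) = -316975 - 1*475341425/4267362 = -316975 - 475341425/4267362 = -1353122411375/4267362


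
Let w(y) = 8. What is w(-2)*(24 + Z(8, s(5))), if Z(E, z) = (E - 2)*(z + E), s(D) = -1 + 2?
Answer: 624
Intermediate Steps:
s(D) = 1
Z(E, z) = (-2 + E)*(E + z)
w(-2)*(24 + Z(8, s(5))) = 8*(24 + (8**2 - 2*8 - 2*1 + 8*1)) = 8*(24 + (64 - 16 - 2 + 8)) = 8*(24 + 54) = 8*78 = 624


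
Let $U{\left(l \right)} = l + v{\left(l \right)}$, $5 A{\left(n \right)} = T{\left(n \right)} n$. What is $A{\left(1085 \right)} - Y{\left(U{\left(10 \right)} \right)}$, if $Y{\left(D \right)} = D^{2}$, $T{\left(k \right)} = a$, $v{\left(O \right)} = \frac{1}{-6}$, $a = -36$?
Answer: $- \frac{284713}{36} \approx -7908.7$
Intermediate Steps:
$v{\left(O \right)} = - \frac{1}{6}$
$T{\left(k \right)} = -36$
$A{\left(n \right)} = - \frac{36 n}{5}$ ($A{\left(n \right)} = \frac{\left(-36\right) n}{5} = - \frac{36 n}{5}$)
$U{\left(l \right)} = - \frac{1}{6} + l$ ($U{\left(l \right)} = l - \frac{1}{6} = - \frac{1}{6} + l$)
$A{\left(1085 \right)} - Y{\left(U{\left(10 \right)} \right)} = \left(- \frac{36}{5}\right) 1085 - \left(- \frac{1}{6} + 10\right)^{2} = -7812 - \left(\frac{59}{6}\right)^{2} = -7812 - \frac{3481}{36} = - \frac{284713}{36}$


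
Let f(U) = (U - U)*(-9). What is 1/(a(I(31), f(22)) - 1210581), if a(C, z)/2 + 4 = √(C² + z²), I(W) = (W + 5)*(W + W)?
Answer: -1/1206125 ≈ -8.2910e-7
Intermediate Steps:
f(U) = 0 (f(U) = 0*(-9) = 0)
I(W) = 2*W*(5 + W) (I(W) = (5 + W)*(2*W) = 2*W*(5 + W))
a(C, z) = -8 + 2*√(C² + z²)
1/(a(I(31), f(22)) - 1210581) = 1/((-8 + 2*√((2*31*(5 + 31))² + 0²)) - 1210581) = 1/((-8 + 2*√((2*31*36)² + 0)) - 1210581) = 1/((-8 + 2*√(2232² + 0)) - 1210581) = 1/((-8 + 2*√(4981824 + 0)) - 1210581) = 1/((-8 + 2*√4981824) - 1210581) = 1/((-8 + 2*2232) - 1210581) = 1/((-8 + 4464) - 1210581) = 1/(4456 - 1210581) = 1/(-1206125) = -1/1206125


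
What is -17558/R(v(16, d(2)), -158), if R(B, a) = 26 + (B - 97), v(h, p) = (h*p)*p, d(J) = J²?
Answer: -17558/185 ≈ -94.908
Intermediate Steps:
v(h, p) = h*p²
R(B, a) = -71 + B (R(B, a) = 26 + (-97 + B) = -71 + B)
-17558/R(v(16, d(2)), -158) = -17558/(-71 + 16*(2²)²) = -17558/(-71 + 16*4²) = -17558/(-71 + 16*16) = -17558/(-71 + 256) = -17558/185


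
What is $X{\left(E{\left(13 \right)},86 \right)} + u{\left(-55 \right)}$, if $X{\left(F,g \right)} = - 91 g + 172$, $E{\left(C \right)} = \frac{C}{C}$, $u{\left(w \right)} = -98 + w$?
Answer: $-7807$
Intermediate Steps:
$E{\left(C \right)} = 1$
$X{\left(F,g \right)} = 172 - 91 g$
$X{\left(E{\left(13 \right)},86 \right)} + u{\left(-55 \right)} = \left(172 - 7826\right) - 153 = -7654 - 153 = -7807$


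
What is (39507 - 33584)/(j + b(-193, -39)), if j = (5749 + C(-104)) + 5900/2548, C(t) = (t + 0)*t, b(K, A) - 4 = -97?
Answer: 3772951/10494139 ≈ 0.35953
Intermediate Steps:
b(K, A) = -93 (b(K, A) = 4 - 97 = -93)
C(t) = t² (C(t) = t*t = t²)
j = 10553380/637 (j = (5749 + (-104)²) + 5900/2548 = (5749 + 10816) + 5900*(1/2548) = 16565 + 1475/637 = 10553380/637 ≈ 16567.)
(39507 - 33584)/(j + b(-193, -39)) = (39507 - 33584)/(10553380/637 - 93) = 5923/(10494139/637) = 5923*(637/10494139) = 3772951/10494139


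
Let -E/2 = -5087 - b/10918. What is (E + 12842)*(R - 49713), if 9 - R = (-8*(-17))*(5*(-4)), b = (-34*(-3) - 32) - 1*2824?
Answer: -5903144464560/5459 ≈ -1.0814e+9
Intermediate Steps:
b = -2754 (b = (102 - 32) - 2824 = 70 - 2824 = -2754)
E = 55537112/5459 (E = -2*(-5087 - (-2754)/10918) = -2*(-5087 - 1*(-1377/5459)) = -2*(-5087 + 1377/5459) = -2*(-27768556/5459) = 55537112/5459 ≈ 10174.)
R = 2729 (R = 9 - (-8*(-17))*5*(-4) = 9 - 136*(-20) = 9 - 1*(-2720) = 9 + 2720 = 2729)
(E + 12842)*(R - 49713) = (55537112/5459 + 12842)*(2729 - 49713) = (125641590/5459)*(-46984) = -5903144464560/5459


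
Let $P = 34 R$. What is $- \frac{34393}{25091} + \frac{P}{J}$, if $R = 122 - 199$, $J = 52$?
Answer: $- \frac{33738337}{652366} \approx -51.717$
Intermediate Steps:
$R = -77$
$P = -2618$ ($P = 34 \left(-77\right) = -2618$)
$- \frac{34393}{25091} + \frac{P}{J} = - \frac{34393}{25091} - \frac{2618}{52} = \left(-34393\right) \frac{1}{25091} - \frac{1309}{26} = - \frac{34393}{25091} - \frac{1309}{26} = - \frac{33738337}{652366}$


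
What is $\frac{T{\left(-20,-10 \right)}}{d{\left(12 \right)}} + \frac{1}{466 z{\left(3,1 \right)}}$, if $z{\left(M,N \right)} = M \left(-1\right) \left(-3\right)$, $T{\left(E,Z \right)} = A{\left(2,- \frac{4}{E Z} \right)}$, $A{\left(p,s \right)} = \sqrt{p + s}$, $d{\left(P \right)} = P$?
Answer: $\frac{1}{4194} + \frac{\sqrt{22}}{40} \approx 0.1175$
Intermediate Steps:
$T{\left(E,Z \right)} = \sqrt{2 - \frac{4}{E Z}}$
$z{\left(M,N \right)} = 3 M$ ($z{\left(M,N \right)} = - M \left(-3\right) = 3 M$)
$\frac{T{\left(-20,-10 \right)}}{d{\left(12 \right)}} + \frac{1}{466 z{\left(3,1 \right)}} = \frac{\sqrt{2 - \frac{4}{\left(-20\right) \left(-10\right)}}}{12} + \frac{1}{466 \cdot 3 \cdot 3} = \sqrt{2 - \left(- \frac{1}{5}\right) \left(- \frac{1}{10}\right)} \frac{1}{12} + \frac{1}{466 \cdot 9} = \sqrt{2 - \frac{1}{50}} \cdot \frac{1}{12} + \frac{1}{466} \cdot \frac{1}{9} = \sqrt{\frac{99}{50}} \cdot \frac{1}{12} + \frac{1}{4194} = \frac{3 \sqrt{22}}{10} \cdot \frac{1}{12} + \frac{1}{4194} = \frac{\sqrt{22}}{40} + \frac{1}{4194} = \frac{1}{4194} + \frac{\sqrt{22}}{40}$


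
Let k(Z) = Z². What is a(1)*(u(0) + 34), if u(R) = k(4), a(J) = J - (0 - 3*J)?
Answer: 200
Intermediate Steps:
a(J) = 4*J (a(J) = J - (-3)*J = J + 3*J = 4*J)
u(R) = 16 (u(R) = 4² = 16)
a(1)*(u(0) + 34) = (4*1)*(16 + 34) = 4*50 = 200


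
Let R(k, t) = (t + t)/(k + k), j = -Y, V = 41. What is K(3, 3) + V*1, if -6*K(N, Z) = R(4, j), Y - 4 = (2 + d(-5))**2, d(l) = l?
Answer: 997/24 ≈ 41.542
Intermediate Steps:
Y = 13 (Y = 4 + (2 - 5)**2 = 4 + (-3)**2 = 4 + 9 = 13)
j = -13 (j = -1*13 = -13)
R(k, t) = t/k (R(k, t) = (2*t)/((2*k)) = (2*t)*(1/(2*k)) = t/k)
K(N, Z) = 13/24 (K(N, Z) = -(-13)/(6*4) = -1/6*(-13/4) = 13/24)
K(3, 3) + V*1 = 13/24 + 41*1 = 13/24 + 41 = 997/24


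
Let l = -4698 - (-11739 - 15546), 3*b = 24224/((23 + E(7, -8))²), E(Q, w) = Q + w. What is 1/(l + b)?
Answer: 363/8205137 ≈ 4.4241e-5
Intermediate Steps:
b = 6056/363 (b = (24224/((23 + (7 - 8))²))/3 = (24224/((23 - 1)²))/3 = (24224/(22²))/3 = (24224/484)/3 = (24224*(1/484))/3 = (⅓)*(6056/121) = 6056/363 ≈ 16.683)
l = 22587 (l = -4698 - 1*(-27285) = -4698 + 27285 = 22587)
1/(l + b) = 1/(22587 + 6056/363) = 1/(8205137/363) = 363/8205137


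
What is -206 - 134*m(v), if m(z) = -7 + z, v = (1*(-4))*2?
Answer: 1804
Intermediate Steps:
v = -8 (v = -4*2 = -8)
-206 - 134*m(v) = -206 - 134*(-7 - 8) = -206 - 134*(-15) = -206 + 2010 = 1804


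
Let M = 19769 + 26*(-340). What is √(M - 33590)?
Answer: I*√22661 ≈ 150.54*I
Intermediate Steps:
M = 10929 (M = 19769 - 8840 = 10929)
√(M - 33590) = √(10929 - 33590) = √(-22661) = I*√22661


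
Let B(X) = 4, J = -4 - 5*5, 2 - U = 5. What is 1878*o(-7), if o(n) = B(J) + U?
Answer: 1878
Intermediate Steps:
U = -3 (U = 2 - 1*5 = 2 - 5 = -3)
J = -29 (J = -4 - 25 = -29)
o(n) = 1 (o(n) = 4 - 3 = 1)
1878*o(-7) = 1878*1 = 1878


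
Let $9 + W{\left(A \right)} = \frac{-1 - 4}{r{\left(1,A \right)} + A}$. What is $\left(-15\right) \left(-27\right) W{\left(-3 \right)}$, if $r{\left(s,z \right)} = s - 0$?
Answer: $- \frac{5265}{2} \approx -2632.5$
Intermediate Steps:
$r{\left(s,z \right)} = s$ ($r{\left(s,z \right)} = s + 0 = s$)
$W{\left(A \right)} = -9 - \frac{5}{1 + A}$ ($W{\left(A \right)} = -9 + \frac{-1 - 4}{1 + A} = -9 - \frac{5}{1 + A}$)
$\left(-15\right) \left(-27\right) W{\left(-3 \right)} = \left(-15\right) \left(-27\right) \frac{-14 - -27}{1 - 3} = 405 \frac{-14 + 27}{-2} = 405 \left(\left(- \frac{1}{2}\right) 13\right) = 405 \left(- \frac{13}{2}\right) = - \frac{5265}{2}$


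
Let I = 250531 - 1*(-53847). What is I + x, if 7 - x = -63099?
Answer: 367484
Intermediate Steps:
x = 63106 (x = 7 - 1*(-63099) = 7 + 63099 = 63106)
I = 304378 (I = 250531 + 53847 = 304378)
I + x = 304378 + 63106 = 367484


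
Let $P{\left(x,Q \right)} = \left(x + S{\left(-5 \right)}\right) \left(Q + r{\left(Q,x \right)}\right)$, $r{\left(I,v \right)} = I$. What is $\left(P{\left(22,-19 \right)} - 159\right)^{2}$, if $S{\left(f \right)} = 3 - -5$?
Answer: $1687401$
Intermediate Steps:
$S{\left(f \right)} = 8$ ($S{\left(f \right)} = 3 + 5 = 8$)
$P{\left(x,Q \right)} = 2 Q \left(8 + x\right)$ ($P{\left(x,Q \right)} = \left(x + 8\right) \left(Q + Q\right) = \left(8 + x\right) 2 Q = 2 Q \left(8 + x\right)$)
$\left(P{\left(22,-19 \right)} - 159\right)^{2} = \left(2 \left(-19\right) \left(8 + 22\right) - 159\right)^{2} = \left(2 \left(-19\right) 30 - 159\right)^{2} = \left(-1140 - 159\right)^{2} = \left(-1299\right)^{2} = 1687401$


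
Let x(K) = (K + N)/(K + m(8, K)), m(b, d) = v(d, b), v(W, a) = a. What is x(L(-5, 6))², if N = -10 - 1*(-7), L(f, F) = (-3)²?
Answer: 36/289 ≈ 0.12457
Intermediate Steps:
L(f, F) = 9
m(b, d) = b
N = -3 (N = -10 + 7 = -3)
x(K) = (-3 + K)/(8 + K) (x(K) = (K - 3)/(K + 8) = (-3 + K)/(8 + K))
x(L(-5, 6))² = ((-3 + 9)/(8 + 9))² = (6/17)² = 36/289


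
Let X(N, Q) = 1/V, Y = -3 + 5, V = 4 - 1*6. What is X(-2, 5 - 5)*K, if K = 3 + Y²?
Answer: -7/2 ≈ -3.5000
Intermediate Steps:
V = -2 (V = 4 - 6 = -2)
Y = 2
X(N, Q) = -½ (X(N, Q) = 1/(-2) = -½)
K = 7 (K = 3 + 2² = 3 + 4 = 7)
X(-2, 5 - 5)*K = -½*7 = -7/2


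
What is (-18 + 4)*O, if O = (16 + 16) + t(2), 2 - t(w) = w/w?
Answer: -462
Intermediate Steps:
t(w) = 1 (t(w) = 2 - w/w = 2 - 1*1 = 2 - 1 = 1)
O = 33 (O = (16 + 16) + 1 = 32 + 1 = 33)
(-18 + 4)*O = (-18 + 4)*33 = -14*33 = -462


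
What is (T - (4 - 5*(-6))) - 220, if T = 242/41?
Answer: -10172/41 ≈ -248.10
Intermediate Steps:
T = 242/41 (T = 242*(1/41) = 242/41 ≈ 5.9024)
(T - (4 - 5*(-6))) - 220 = (242/41 - (4 - 5*(-6))) - 220 = (242/41 - (4 + 30)) - 220 = (242/41 - 1*34) - 220 = (242/41 - 34) - 220 = -1152/41 - 220 = -10172/41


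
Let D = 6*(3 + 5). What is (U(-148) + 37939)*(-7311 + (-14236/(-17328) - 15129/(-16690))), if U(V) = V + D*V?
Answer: -2702850902175659/12050180 ≈ -2.2430e+8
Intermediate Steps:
D = 48 (D = 6*8 = 48)
U(V) = 49*V (U(V) = V + 48*V = 49*V)
(U(-148) + 37939)*(-7311 + (-14236/(-17328) - 15129/(-16690))) = (49*(-148) + 37939)*(-7311 + (-14236/(-17328) - 15129/(-16690))) = (-7252 + 37939)*(-7311 + (-14236*(-1/17328) - 15129*(-1/16690))) = 30687*(-7311 + (3559/4332 + 15129/16690)) = 30687*(-7311 + 62469269/36150540) = 30687*(-264234128671/36150540) = -2702850902175659/12050180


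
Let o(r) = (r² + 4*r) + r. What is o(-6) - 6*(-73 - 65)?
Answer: 834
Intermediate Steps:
o(r) = r² + 5*r
o(-6) - 6*(-73 - 65) = -6*(5 - 6) - 6*(-73 - 65) = -6*(-1) - 6*(-138) = 6 + 828 = 834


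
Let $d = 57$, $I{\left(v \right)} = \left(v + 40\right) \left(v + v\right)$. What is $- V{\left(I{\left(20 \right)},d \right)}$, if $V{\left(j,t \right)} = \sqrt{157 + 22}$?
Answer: $- \sqrt{179} \approx -13.379$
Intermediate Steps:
$I{\left(v \right)} = 2 v \left(40 + v\right)$ ($I{\left(v \right)} = \left(40 + v\right) 2 v = 2 v \left(40 + v\right)$)
$V{\left(j,t \right)} = \sqrt{179}$
$- V{\left(I{\left(20 \right)},d \right)} = - \sqrt{179}$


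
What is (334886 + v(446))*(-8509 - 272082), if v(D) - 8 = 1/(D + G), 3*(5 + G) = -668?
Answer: -61549199583643/655 ≈ -9.3968e+10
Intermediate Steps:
G = -683/3 (G = -5 + (⅓)*(-668) = -5 - 668/3 = -683/3 ≈ -227.67)
v(D) = 8 + 1/(-683/3 + D) (v(D) = 8 + 1/(D - 683/3) = 8 + 1/(-683/3 + D))
(334886 + v(446))*(-8509 - 272082) = (334886 + (-5461 + 24*446)/(-683 + 3*446))*(-8509 - 272082) = (334886 + (-5461 + 10704)/(-683 + 1338))*(-280591) = (334886 + 5243/655)*(-280591) = (219355573/655)*(-280591) = -61549199583643/655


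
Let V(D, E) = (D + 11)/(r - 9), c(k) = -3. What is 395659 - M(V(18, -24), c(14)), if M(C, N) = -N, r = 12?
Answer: 395656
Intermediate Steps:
V(D, E) = 11/3 + D/3 (V(D, E) = (D + 11)/(12 - 9) = (11 + D)/3 = (11 + D)*(⅓) = 11/3 + D/3)
395659 - M(V(18, -24), c(14)) = 395659 - (-1)*(-3) = 395659 - 1*3 = 395659 - 3 = 395656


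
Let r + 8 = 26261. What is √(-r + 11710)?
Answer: I*√14543 ≈ 120.59*I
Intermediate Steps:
r = 26253 (r = -8 + 26261 = 26253)
√(-r + 11710) = √(-1*26253 + 11710) = √(-26253 + 11710) = √(-14543) = I*√14543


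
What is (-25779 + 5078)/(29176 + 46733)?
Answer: -20701/75909 ≈ -0.27271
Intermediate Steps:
(-25779 + 5078)/(29176 + 46733) = -20701/75909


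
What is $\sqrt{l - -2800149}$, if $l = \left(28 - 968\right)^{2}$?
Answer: $\sqrt{3683749} \approx 1919.3$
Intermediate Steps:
$l = 883600$ ($l = \left(-940\right)^{2} = 883600$)
$\sqrt{l - -2800149} = \sqrt{883600 - -2800149} = \sqrt{883600 + 2800149} = \sqrt{3683749}$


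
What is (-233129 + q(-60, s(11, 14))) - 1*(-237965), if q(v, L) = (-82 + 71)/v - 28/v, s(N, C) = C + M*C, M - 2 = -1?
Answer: 96733/20 ≈ 4836.6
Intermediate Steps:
M = 1 (M = 2 - 1 = 1)
s(N, C) = 2*C (s(N, C) = C + 1*C = C + C = 2*C)
q(v, L) = -39/v (q(v, L) = -11/v - 28/v = -39/v)
(-233129 + q(-60, s(11, 14))) - 1*(-237965) = (-233129 - 39/(-60)) - 1*(-237965) = (-233129 - 39*(-1/60)) + 237965 = (-233129 + 13/20) + 237965 = -4662567/20 + 237965 = 96733/20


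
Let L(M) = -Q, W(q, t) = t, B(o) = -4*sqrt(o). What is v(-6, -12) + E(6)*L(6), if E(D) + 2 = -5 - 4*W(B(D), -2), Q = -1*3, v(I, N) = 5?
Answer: 8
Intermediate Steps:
Q = -3
E(D) = 1 (E(D) = -2 + (-5 - 4*(-2)) = -2 + (-5 + 8) = -2 + 3 = 1)
L(M) = 3 (L(M) = -1*(-3) = 3)
v(-6, -12) + E(6)*L(6) = 5 + 1*3 = 5 + 3 = 8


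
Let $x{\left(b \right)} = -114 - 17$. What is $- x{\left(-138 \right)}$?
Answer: $131$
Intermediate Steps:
$x{\left(b \right)} = -131$ ($x{\left(b \right)} = -114 - 17 = -131$)
$- x{\left(-138 \right)} = \left(-1\right) \left(-131\right) = 131$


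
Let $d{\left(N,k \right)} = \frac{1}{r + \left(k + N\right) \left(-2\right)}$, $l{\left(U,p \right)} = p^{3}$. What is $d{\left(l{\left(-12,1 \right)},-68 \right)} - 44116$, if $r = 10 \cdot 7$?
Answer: $- \frac{8999663}{204} \approx -44116.0$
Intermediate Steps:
$r = 70$
$d{\left(N,k \right)} = \frac{1}{70 - 2 N - 2 k}$ ($d{\left(N,k \right)} = \frac{1}{70 + \left(k + N\right) \left(-2\right)} = \frac{1}{70 + \left(N + k\right) \left(-2\right)} = \frac{1}{70 - \left(2 N + 2 k\right)} = \frac{1}{70 - 2 N - 2 k}$)
$d{\left(l{\left(-12,1 \right)},-68 \right)} - 44116 = - \frac{1}{-70 + 2 \cdot 1^{3} + 2 \left(-68\right)} - 44116 = - \frac{1}{-70 + 2 \cdot 1 - 136} - 44116 = - \frac{1}{-70 + 2 - 136} - 44116 = - \frac{1}{-204} - 44116 = \left(-1\right) \left(- \frac{1}{204}\right) - 44116 = \frac{1}{204} - 44116 = - \frac{8999663}{204}$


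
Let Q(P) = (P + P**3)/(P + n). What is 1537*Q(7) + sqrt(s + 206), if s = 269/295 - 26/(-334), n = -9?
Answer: -268975 + 2*sqrt(125593087305)/49265 ≈ -2.6896e+5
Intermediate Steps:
s = 48758/49265 (s = 269*(1/295) - 26*(-1/334) = 269/295 + 13/167 = 48758/49265 ≈ 0.98971)
Q(P) = (P + P**3)/(-9 + P) (Q(P) = (P + P**3)/(P - 9) = (P + P**3)/(-9 + P))
1537*Q(7) + sqrt(s + 206) = 1537*((7 + 7**3)/(-9 + 7)) + sqrt(48758/49265 + 206) = 1537*((7 + 343)/(-2)) + sqrt(10197348/49265) = 1537*(-1/2*350) + 2*sqrt(125593087305)/49265 = 1537*(-175) + 2*sqrt(125593087305)/49265 = -268975 + 2*sqrt(125593087305)/49265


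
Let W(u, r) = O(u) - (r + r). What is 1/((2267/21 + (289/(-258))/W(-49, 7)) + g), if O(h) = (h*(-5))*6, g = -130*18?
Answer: -125216/279488171 ≈ -0.00044802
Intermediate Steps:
g = -2340
O(h) = -30*h (O(h) = -5*h*6 = -30*h)
W(u, r) = -30*u - 2*r (W(u, r) = -30*u - (r + r) = -30*u - 2*r)
1/((2267/21 + (289/(-258))/W(-49, 7)) + g) = 1/((2267/21 + (289/(-258))/(-30*(-49) - 2*7)) - 2340) = 1/((2267*(1/21) + (289*(-1/258))/(1470 - 14)) - 2340) = 1/((2267/21 - 289/258/1456) - 2340) = 1/((2267/21 - 289/258*1/1456) - 2340) = 1/((2267/21 - 289/375648) - 2340) = 1/(13517269/125216 - 2340) = 1/(-279488171/125216) = -125216/279488171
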